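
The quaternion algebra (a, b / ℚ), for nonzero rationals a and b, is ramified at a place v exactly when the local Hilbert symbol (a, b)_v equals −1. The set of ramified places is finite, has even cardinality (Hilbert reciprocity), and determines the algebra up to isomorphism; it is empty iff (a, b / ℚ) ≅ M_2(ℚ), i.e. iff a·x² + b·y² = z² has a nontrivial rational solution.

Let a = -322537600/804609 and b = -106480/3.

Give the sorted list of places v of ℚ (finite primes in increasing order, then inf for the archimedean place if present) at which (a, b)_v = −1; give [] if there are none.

(a, b) ≡ (-34, -165) mod (ℚ^×)²; places V = {2, 3, 5, 7, 11, 13, 17, 23, ∞}.
(a,b)_13: α=-2, u≡6; β=0, v≡1 (mod 13); (6|13)=-1, (1|13)=+1; sign (−1)^0·-1^0·+1^-2 = +1.
(a,b)_∞: sgn(-34)=−, sgn(-165)=−, so -1.
(a,b)_23: α=-2, u≡16; β=0, v≡11 (mod 23); (16|23)=+1, (11|23)=-1; sign (−1)^0·+1^0·-1^-2 = +1.
(a,b)_11: α=2, u≡10; β=3, v≡10 (mod 11); (10|11)=-1, (10|11)=-1; sign (−1)^0·-1^3·-1^2 = -1.
(a,b)_17: α=1, u≡1; β=0, v≡14 (mod 17); (1|17)=+1, (14|17)=-1; sign (−1)^0·+1^0·-1^1 = -1.
(a,b)_2: α=7, β=4; u≡7, v≡3 (mod 8); ε(u)ε(v)=1·1, αω(v)=7·1, βω(u)=4·0; sum ≡ 0  ⇒  +1.
(a,b)_3: α=-2, u≡2; β=-1, v≡2 (mod 3); (2|3)=-1, (2|3)=-1; sign (−1)^0·-1^-1·-1^-2 = -1.
(a,b)_7: α=2, u≡1; β=0, v≡6 (mod 7); (1|7)=+1, (6|7)=-1; sign (−1)^0·+1^0·-1^2 = +1.
(a,b)_5: α=2, u≡4; β=1, v≡3 (mod 5); (4|5)=+1, (3|5)=-1; sign (−1)^0·+1^1·-1^2 = +1.
Ram(-34, -165) = {3, 11, 17, ∞}; no ℚ_3-point on the conic.

[3, 11, 17, inf]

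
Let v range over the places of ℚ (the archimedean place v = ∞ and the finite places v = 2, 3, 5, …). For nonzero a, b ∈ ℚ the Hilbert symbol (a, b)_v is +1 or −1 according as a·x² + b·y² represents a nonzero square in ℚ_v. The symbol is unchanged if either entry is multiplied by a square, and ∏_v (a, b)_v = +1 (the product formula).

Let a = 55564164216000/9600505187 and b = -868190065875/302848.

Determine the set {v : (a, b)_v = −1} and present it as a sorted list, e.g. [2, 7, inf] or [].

[11, 37]

(a, b) ≡ (413105, -14245) mod (ℚ^×)²; places V = {2, 3, 5, 7, 11, 13, 17, 23, 29, 37, ∞}.
(a,b)_17: α=2, u≡14; β=2, v≡15 (mod 17); (14|17)=-1, (15|17)=+1; sign (−1)^0·-1^2·+1^2 = +1.
(a,b)_11: α=1, u≡4; β=1, v≡1 (mod 11); (4|11)=+1, (1|11)=+1; sign (−1)^1·+1^1·+1^1 = -1.
(a,b)_13: α=-2, u≡1; β=-2, v≡1 (mod 13); (1|13)=+1, (1|13)=+1; sign (−1)^0·+1^-2·+1^-2 = +1.
(a,b)_7: α=-1, u≡3; β=-1, v≡2 (mod 7); (3|7)=-1, (2|7)=+1; sign (−1)^1·-1^-1·+1^-1 = +1.
(a,b)_2: α=6, β=-8; u≡1, v≡3 (mod 8); ε(u)ε(v)=0·1, αω(v)=6·1, βω(u)=-8·0; sum ≡ 0  ⇒  +1.
(a,b)_5: α=3, u≡4; β=3, v≡1 (mod 5); (4|5)=+1, (1|5)=+1; sign (−1)^0·+1^3·+1^3 = +1.
(a,b)_29: α=-1, u≡24; β=0, v≡16 (mod 29); (24|29)=+1, (16|29)=+1; sign (−1)^0·+1^0·+1^-1 = +1.
(a,b)_∞: sgn(413105)=+, sgn(-14245)=−, so +1.
(a,b)_3: α=10, u≡2; β=10, v≡2 (mod 3); (2|3)=-1, (2|3)=-1; sign (−1)^0·-1^10·-1^10 = +1.
(a,b)_37: α=1, u≡12; β=1, v≡32 (mod 37); (12|37)=+1, (32|37)=-1; sign (−1)^0·+1^1·-1^1 = -1.
(a,b)_23: α=-4, u≡1; β=0, v≡5 (mod 23); (1|23)=+1, (5|23)=-1; sign (−1)^0·+1^0·-1^-4 = +1.
|Ram(413105, -14245)| = 2, even; anisotropic at {11, 37}.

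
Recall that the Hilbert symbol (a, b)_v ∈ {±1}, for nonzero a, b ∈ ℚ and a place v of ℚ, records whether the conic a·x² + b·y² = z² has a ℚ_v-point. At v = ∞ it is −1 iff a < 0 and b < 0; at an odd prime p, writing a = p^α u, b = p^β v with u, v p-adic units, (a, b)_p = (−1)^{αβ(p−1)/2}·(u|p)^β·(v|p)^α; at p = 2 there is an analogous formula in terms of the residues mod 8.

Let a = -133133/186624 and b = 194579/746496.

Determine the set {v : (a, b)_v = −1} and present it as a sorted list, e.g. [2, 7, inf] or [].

[2, 13]

(a, b) ≡ (-2717, 11) mod (ℚ^×)²; places V = {2, 3, 7, 11, 13, 19, ∞}.
(a,b)_19: α=1, u≡7; β=2, v≡9 (mod 19); (7|19)=+1, (9|19)=+1; sign (−1)^0·+1^2·+1^1 = +1.
(a,b)_11: α=1, u≡7; β=1, v≡4 (mod 11); (7|11)=-1, (4|11)=+1; sign (−1)^1·-1^1·+1^1 = +1.
(a,b)_13: α=1, u≡9; β=0, v≡6 (mod 13); (9|13)=+1, (6|13)=-1; sign (−1)^0·+1^0·-1^1 = -1.
(a,b)_2: α=-8, β=-10; u≡3, v≡3 (mod 8); ε(u)ε(v)=1·1, αω(v)=-8·1, βω(u)=-10·1; sum ≡ 1  ⇒  -1.
(a,b)_7: α=2, u≡5; β=2, v≡1 (mod 7); (5|7)=-1, (1|7)=+1; sign (−1)^0·-1^2·+1^2 = +1.
(a,b)_3: α=-6, u≡1; β=-6, v≡2 (mod 3); (1|3)=+1, (2|3)=-1; sign (−1)^0·+1^-6·-1^-6 = +1.
(a,b)_∞: sgn(-2717)=−, sgn(11)=+, so +1.
(-2717, 11 / ℚ) ramifies at {2, 13}: a division algebra.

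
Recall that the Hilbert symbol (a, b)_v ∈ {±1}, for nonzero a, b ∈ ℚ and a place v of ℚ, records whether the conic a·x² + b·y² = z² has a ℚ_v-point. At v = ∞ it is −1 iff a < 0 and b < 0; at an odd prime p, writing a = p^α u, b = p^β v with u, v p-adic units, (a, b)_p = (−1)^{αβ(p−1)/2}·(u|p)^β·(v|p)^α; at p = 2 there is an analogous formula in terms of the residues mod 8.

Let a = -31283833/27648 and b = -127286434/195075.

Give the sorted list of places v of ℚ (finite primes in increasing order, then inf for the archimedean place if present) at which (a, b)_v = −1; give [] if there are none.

(a, b) ≡ (-33411, -8742) mod (ℚ^×)²; places V = {2, 3, 5, 7, 11, 17, 19, 31, 37, 43, 47, 53, ∞}.
(a,b)_31: α=0, u≡7; β=1, v≡8 (mod 31); (7|31)=+1, (8|31)=+1; sign (−1)^0·+1^1·+1^0 = +1.
(a,b)_7: α=1, u≡2; β=0, v≡2 (mod 7); (2|7)=+1, (2|7)=+1; sign (−1)^0·+1^0·+1^1 = +1.
(a,b)_37: α=1, u≡14; β=0, v≡34 (mod 37); (14|37)=-1, (34|37)=+1; sign (−1)^0·-1^0·+1^1 = +1.
(a,b)_43: α=1, u≡14; β=0, v≡42 (mod 43); (14|43)=+1, (42|43)=-1; sign (−1)^0·+1^0·-1^1 = -1.
(a,b)_11: α=0, u≡7; β=2, v≡9 (mod 11); (7|11)=-1, (9|11)=+1; sign (−1)^0·-1^2·+1^0 = +1.
(a,b)_53: α=2, u≡21; β=0, v≡26 (mod 53); (21|53)=-1, (26|53)=-1; sign (−1)^0·-1^0·-1^2 = +1.
(a,b)_19: α=0, u≡3; β=2, v≡4 (mod 19); (3|19)=-1, (4|19)=+1; sign (−1)^0·-1^2·+1^0 = +1.
(a,b)_47: α=0, u≡6; β=1, v≡8 (mod 47); (6|47)=+1, (8|47)=+1; sign (−1)^0·+1^1·+1^0 = +1.
(a,b)_2: α=-10, β=1; u≡5, v≡5 (mod 8); ε(u)ε(v)=0·0, αω(v)=-10·1, βω(u)=1·1; sum ≡ 1  ⇒  -1.
(a,b)_∞: sgn(-33411)=−, sgn(-8742)=−, so -1.
(a,b)_17: α=0, u≡10; β=-2, v≡1 (mod 17); (10|17)=-1, (1|17)=+1; sign (−1)^0·-1^-2·+1^0 = +1.
(a,b)_3: α=-3, u≡2; β=-3, v≡2 (mod 3); (2|3)=-1, (2|3)=-1; sign (−1)^1·-1^-3·-1^-3 = -1.
(a,b)_5: α=0, u≡4; β=-2, v≡2 (mod 5); (4|5)=+1, (2|5)=-1; sign (−1)^0·+1^-2·-1^0 = +1.
|Ram(-33411, -8742)| = 4, even; anisotropic at {2, 3, 43, ∞}.

[2, 3, 43, inf]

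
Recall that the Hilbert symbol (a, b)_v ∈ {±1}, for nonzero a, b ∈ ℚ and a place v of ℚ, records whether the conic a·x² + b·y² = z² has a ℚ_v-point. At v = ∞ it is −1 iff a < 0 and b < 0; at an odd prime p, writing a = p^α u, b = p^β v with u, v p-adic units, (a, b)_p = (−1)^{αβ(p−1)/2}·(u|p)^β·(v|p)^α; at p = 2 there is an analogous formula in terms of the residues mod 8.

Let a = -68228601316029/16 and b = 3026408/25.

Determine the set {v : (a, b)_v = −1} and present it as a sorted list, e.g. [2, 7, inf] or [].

[2, 3]

Mod squares: a ≡ -21, b ≡ 2618. Check v ∈ {∞, 2, 3, 5, 7, 11, 17}.
v=11: a=11^2·(≡1), b=11^1·(≡6) mod 11; (1|11)=+1, (6|11)=-1; (−1)^{2·1·5}·(+1)^1·(-1)^2 = +1.
v=∞: -21 < 0 and 2618 > 0  ⇒  (a,b)_∞ = +1.
v=17: a=17^4·(≡16), b=17^3·(≡9) mod 17; (16|17)=+1, (9|17)=+1; (−1)^{4·3·8}·(+1)^3·(+1)^4 = +1.
v=7: a=7^3·(≡4), b=7^1·(≡6) mod 7; (4|7)=+1, (6|7)=-1; (−1)^{3·1·3}·(+1)^1·(-1)^3 = +1.
v=5: a=5^0·(≡1), b=5^-2·(≡3) mod 5; (1|5)=+1, (3|5)=-1; (−1)^{0·-2·2}·(+1)^-2·(-1)^0 = +1.
v=2: v_2(a)=-4, v_2(b)=3; units ≡ 3, 5 (mod 8); ε·ε+αω+βω = 1·0+-4·1+3·1 ≡ 1  ⇒  (a,b)_2 = -1.
v=3: a=3^9·(≡2), b=3^0·(≡2) mod 3; (2|3)=-1, (2|3)=-1; (−1)^{9·0·1}·(-1)^0·(-1)^9 = -1.
|Ram(-21, 2618)| = 2, even; anisotropic at {2, 3}.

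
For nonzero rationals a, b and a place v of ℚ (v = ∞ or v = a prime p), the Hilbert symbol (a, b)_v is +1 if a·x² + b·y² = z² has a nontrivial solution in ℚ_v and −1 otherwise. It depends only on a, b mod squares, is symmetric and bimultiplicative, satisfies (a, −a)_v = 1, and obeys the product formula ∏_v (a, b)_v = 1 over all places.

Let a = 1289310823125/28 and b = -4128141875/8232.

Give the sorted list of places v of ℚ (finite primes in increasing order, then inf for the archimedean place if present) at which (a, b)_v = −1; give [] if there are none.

Mod squares: a ≡ 91, b ≡ -13566. Check v ∈ {∞, 2, 3, 5, 7, 11, 13, 17, 19}.
v=3: a=3^2·(≡1), b=3^-1·(≡2) mod 3; (1|3)=+1, (2|3)=-1; (−1)^{2·-1·1}·(+1)^-1·(-1)^2 = +1.
v=7: a=7^-1·(≡6), b=7^-3·(≡1) mod 7; (6|7)=-1, (1|7)=+1; (−1)^{-1·-3·3}·(-1)^-3·(+1)^-1 = +1.
v=13: a=13^3·(≡5), b=13^2·(≡7) mod 13; (5|13)=-1, (7|13)=-1; (−1)^{3·2·6}·(-1)^2·(-1)^3 = -1.
v=5: a=5^4·(≡4), b=5^4·(≡4) mod 5; (4|5)=+1, (4|5)=+1; (−1)^{4·4·2}·(+1)^4·(+1)^4 = +1.
v=17: a=17^2·(≡11), b=17^1·(≡13) mod 17; (11|17)=-1, (13|17)=+1; (−1)^{2·1·8}·(-1)^1·(+1)^2 = -1.
v=11: a=11^0·(≡1), b=11^2·(≡8) mod 11; (1|11)=+1, (8|11)=-1; (−1)^{0·2·5}·(+1)^2·(-1)^0 = +1.
v=2: v_2(a)=-2, v_2(b)=-3; units ≡ 3, 1 (mod 8); ε·ε+αω+βω = 1·0+-2·0+-3·1 ≡ 1  ⇒  (a,b)_2 = -1.
v=19: a=19^2·(≡18), b=19^1·(≡15) mod 19; (18|19)=-1, (15|19)=-1; (−1)^{2·1·9}·(-1)^1·(-1)^2 = -1.
v=∞: 91 > 0 and -13566 < 0  ⇒  (a,b)_∞ = +1.
(91, -13566 / ℚ) ramifies at {2, 13, 17, 19}: a division algebra.

[2, 13, 17, 19]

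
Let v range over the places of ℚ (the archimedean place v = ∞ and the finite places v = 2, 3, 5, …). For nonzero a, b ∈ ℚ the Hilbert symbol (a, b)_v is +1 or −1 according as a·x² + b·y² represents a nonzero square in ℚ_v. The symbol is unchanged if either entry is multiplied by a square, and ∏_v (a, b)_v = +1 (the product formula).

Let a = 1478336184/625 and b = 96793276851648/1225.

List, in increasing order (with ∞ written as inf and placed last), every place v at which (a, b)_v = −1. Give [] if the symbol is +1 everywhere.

Mod squares: a ≡ 506974, b ≡ 122749367. Check v ∈ {∞, 2, 3, 5, 7, 13, 17, 19, 23, 31, 37, 41}.
v=17: a=17^1·(≡8), b=17^1·(≡12) mod 17; (8|17)=+1, (12|17)=-1; (−1)^{1·1·8}·(+1)^1·(-1)^1 = -1.
v=3: a=3^6·(≡1), b=3^2·(≡2) mod 3; (1|3)=+1, (2|3)=-1; (−1)^{6·2·1}·(+1)^2·(-1)^6 = +1.
v=2: v_2(a)=3, v_2(b)=6; units ≡ 7, 7 (mod 8); ε·ε+αω+βω = 1·1+3·0+6·0 ≡ 1  ⇒  (a,b)_2 = -1.
v=19: a=19^0·(≡4), b=19^1·(≡12) mod 19; (4|19)=+1, (12|19)=-1; (−1)^{0·1·9}·(+1)^1·(-1)^0 = +1.
v=7: a=7^0·(≡5), b=7^-2·(≡5) mod 7; (5|7)=-1, (5|7)=-1; (−1)^{0·-2·3}·(-1)^-2·(-1)^0 = +1.
v=37: a=37^1·(≡21), b=37^2·(≡6) mod 37; (21|37)=+1, (6|37)=-1; (−1)^{1·2·18}·(+1)^2·(-1)^1 = -1.
v=41: a=41^0·(≡25), b=41^1·(≡14) mod 41; (25|41)=+1, (14|41)=-1; (−1)^{0·1·20}·(+1)^1·(-1)^0 = +1.
v=∞: 506974 > 0 and 122749367 > 0  ⇒  (a,b)_∞ = +1.
v=23: a=23^0·(≡13), b=23^1·(≡18) mod 23; (13|23)=+1, (18|23)=+1; (−1)^{0·1·11}·(+1)^1·(+1)^0 = +1.
v=13: a=13^1·(≡5), b=13^1·(≡8) mod 13; (5|13)=-1, (8|13)=-1; (−1)^{1·1·6}·(-1)^1·(-1)^1 = +1.
v=5: a=5^-4·(≡4), b=5^-2·(≡2) mod 5; (4|5)=+1, (2|5)=-1; (−1)^{-4·-2·2}·(+1)^-2·(-1)^-4 = +1.
v=31: a=31^1·(≡13), b=31^1·(≡24) mod 31; (13|31)=-1, (24|31)=-1; (−1)^{1·1·15}·(-1)^1·(-1)^1 = -1.
(506974, 122749367 / ℚ) ramifies at {2, 17, 31, 37}: a division algebra.

[2, 17, 31, 37]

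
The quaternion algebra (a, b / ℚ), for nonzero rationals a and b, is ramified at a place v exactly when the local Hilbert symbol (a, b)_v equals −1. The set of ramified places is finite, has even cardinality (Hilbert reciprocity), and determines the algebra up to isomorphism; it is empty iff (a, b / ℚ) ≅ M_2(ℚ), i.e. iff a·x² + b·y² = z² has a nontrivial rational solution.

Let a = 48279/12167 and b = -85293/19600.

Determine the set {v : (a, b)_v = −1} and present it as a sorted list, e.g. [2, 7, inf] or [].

[3, 23]

(a, b) ≡ (9177, -13) mod (ℚ^×)²; places V = {2, 3, 5, 7, 11, 13, 19, 23, ∞}.
(a,b)_19: α=1, u≡2; β=0, v≡5 (mod 19); (2|19)=-1, (5|19)=+1; sign (−1)^0·-1^0·+1^1 = +1.
(a,b)_7: α=1, u≡2; β=-2, v≡2 (mod 7); (2|7)=+1, (2|7)=+1; sign (−1)^0·+1^-2·+1^1 = +1.
(a,b)_13: α=0, u≡3; β=1, v≡12 (mod 13); (3|13)=+1, (12|13)=+1; sign (−1)^0·+1^1·+1^0 = +1.
(a,b)_2: α=0, β=-4; u≡1, v≡3 (mod 8); ε(u)ε(v)=0·1, αω(v)=0·1, βω(u)=-4·0; sum ≡ 0  ⇒  +1.
(a,b)_11: α=2, u≡3; β=0, v≡5 (mod 11); (3|11)=+1, (5|11)=+1; sign (−1)^0·+1^0·+1^2 = +1.
(a,b)_5: α=0, u≡2; β=-2, v≡3 (mod 5); (2|5)=-1, (3|5)=-1; sign (−1)^0·-1^-2·-1^0 = +1.
(a,b)_∞: sgn(9177)=+, sgn(-13)=−, so +1.
(a,b)_23: α=-3, u≡2; β=0, v≡15 (mod 23); (2|23)=+1, (15|23)=-1; sign (−1)^0·+1^0·-1^-3 = -1.
(a,b)_3: α=1, u≡2; β=8, v≡2 (mod 3); (2|3)=-1, (2|3)=-1; sign (−1)^0·-1^8·-1^1 = -1.
Ram(9177, -13) = {3, 23}; no ℚ_3-point on the conic.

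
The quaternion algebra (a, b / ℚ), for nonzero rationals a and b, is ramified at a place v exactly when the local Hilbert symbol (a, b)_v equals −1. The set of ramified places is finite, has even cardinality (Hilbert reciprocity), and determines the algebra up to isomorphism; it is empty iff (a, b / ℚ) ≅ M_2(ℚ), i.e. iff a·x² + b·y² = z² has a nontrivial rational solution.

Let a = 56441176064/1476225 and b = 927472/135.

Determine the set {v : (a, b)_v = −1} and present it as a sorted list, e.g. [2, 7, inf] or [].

(a, b) ≡ (26, 105) mod (ℚ^×)²; places V = {2, 3, 5, 7, 13, ∞}.
(a,b)_13: α=3, u≡11; β=2, v≡3 (mod 13); (11|13)=-1, (3|13)=+1; sign (−1)^0·-1^2·+1^3 = +1.
(a,b)_3: α=-10, u≡2; β=-3, v≡2 (mod 3); (2|3)=-1, (2|3)=-1; sign (−1)^0·-1^-3·-1^-10 = -1.
(a,b)_∞: sgn(26)=+, sgn(105)=+, so +1.
(a,b)_7: α=2, u≡6; β=3, v≡1 (mod 7); (6|7)=-1, (1|7)=+1; sign (−1)^0·-1^3·+1^2 = -1.
(a,b)_2: α=19, β=4; u≡5, v≡1 (mod 8); ε(u)ε(v)=0·0, αω(v)=19·0, βω(u)=4·1; sum ≡ 0  ⇒  +1.
(a,b)_5: α=-2, u≡1; β=-1, v≡1 (mod 5); (1|5)=+1, (1|5)=+1; sign (−1)^0·+1^-1·+1^-2 = +1.
Ram(26, 105) = {3, 7}; no ℚ_3-point on the conic.

[3, 7]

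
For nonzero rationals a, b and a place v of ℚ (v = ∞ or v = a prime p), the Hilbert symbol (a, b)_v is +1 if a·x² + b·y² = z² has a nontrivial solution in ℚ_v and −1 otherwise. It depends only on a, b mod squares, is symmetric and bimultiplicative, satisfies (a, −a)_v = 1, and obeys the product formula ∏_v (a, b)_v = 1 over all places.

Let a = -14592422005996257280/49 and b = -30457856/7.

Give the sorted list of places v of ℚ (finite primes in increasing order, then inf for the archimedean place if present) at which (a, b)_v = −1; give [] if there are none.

(a, b) ≡ (-130, -77) mod (ℚ^×)²; places V = {2, 5, 7, 11, 13, ∞}.
(a,b)_7: α=-2, u≡3; β=-1, v≡5 (mod 7); (3|7)=-1, (5|7)=-1; sign (−1)^0·-1^-1·-1^-2 = -1.
(a,b)_∞: sgn(-130)=−, sgn(-77)=−, so -1.
(a,b)_5: α=1, u≡1; β=0, v≡2 (mod 5); (1|5)=+1, (2|5)=-1; sign (−1)^0·+1^0·-1^1 = -1.
(a,b)_11: α=4, u≡6; β=1, v≡5 (mod 11); (6|11)=-1, (5|11)=+1; sign (−1)^0·-1^1·+1^4 = -1.
(a,b)_2: α=29, β=14; u≡7, v≡3 (mod 8); ε(u)ε(v)=1·1, αω(v)=29·1, βω(u)=14·0; sum ≡ 0  ⇒  +1.
(a,b)_13: α=5, u≡4; β=2, v≡3 (mod 13); (4|13)=+1, (3|13)=+1; sign (−1)^0·+1^2·+1^5 = +1.
|Ram(-130, -77)| = 4, even; anisotropic at {5, 7, 11, ∞}.

[5, 7, 11, inf]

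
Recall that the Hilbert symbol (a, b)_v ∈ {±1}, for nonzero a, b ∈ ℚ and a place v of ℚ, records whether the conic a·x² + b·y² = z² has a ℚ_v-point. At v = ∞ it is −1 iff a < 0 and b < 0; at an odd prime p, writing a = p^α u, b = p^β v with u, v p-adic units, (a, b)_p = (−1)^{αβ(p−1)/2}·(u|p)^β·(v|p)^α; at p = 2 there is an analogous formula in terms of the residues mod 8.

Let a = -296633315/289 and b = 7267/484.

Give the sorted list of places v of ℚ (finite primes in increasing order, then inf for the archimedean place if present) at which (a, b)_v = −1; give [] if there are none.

Mod squares: a ≡ -2915, b ≡ 43. Check v ∈ {∞, 2, 5, 11, 13, 17, 29, 43, 53}.
v=53: a=53^1·(≡22), b=53^0·(≡16) mod 53; (22|53)=-1, (16|53)=+1; (−1)^{1·0·26}·(-1)^0·(+1)^1 = +1.
v=11: a=11^3·(≡2), b=11^-2·(≡10) mod 11; (2|11)=-1, (10|11)=-1; (−1)^{3·-2·5}·(-1)^-2·(-1)^3 = -1.
v=∞: -2915 < 0 and 43 > 0  ⇒  (a,b)_∞ = +1.
v=2: v_2(a)=0, v_2(b)=-2; units ≡ 5, 3 (mod 8); ε·ε+αω+βω = 0·1+0·1+-2·1 ≡ 0  ⇒  (a,b)_2 = +1.
v=17: a=17^-2·(≡8), b=17^0·(≡1) mod 17; (8|17)=+1, (1|17)=+1; (−1)^{-2·0·8}·(+1)^0·(+1)^-2 = +1.
v=43: a=43^0·(≡15), b=43^1·(≡31) mod 43; (15|43)=+1, (31|43)=+1; (−1)^{0·1·21}·(+1)^1·(+1)^0 = +1.
v=29: a=29^2·(≡17), b=29^0·(≡11) mod 29; (17|29)=-1, (11|29)=-1; (−1)^{2·0·14}·(-1)^0·(-1)^2 = +1.
v=13: a=13^0·(≡3), b=13^2·(≡10) mod 13; (3|13)=+1, (10|13)=+1; (−1)^{0·2·6}·(+1)^2·(+1)^0 = +1.
v=5: a=5^1·(≡3), b=5^0·(≡3) mod 5; (3|5)=-1, (3|5)=-1; (−1)^{1·0·2}·(-1)^0·(-1)^1 = -1.
|Ram(-2915, 43)| = 2, even; anisotropic at {5, 11}.

[5, 11]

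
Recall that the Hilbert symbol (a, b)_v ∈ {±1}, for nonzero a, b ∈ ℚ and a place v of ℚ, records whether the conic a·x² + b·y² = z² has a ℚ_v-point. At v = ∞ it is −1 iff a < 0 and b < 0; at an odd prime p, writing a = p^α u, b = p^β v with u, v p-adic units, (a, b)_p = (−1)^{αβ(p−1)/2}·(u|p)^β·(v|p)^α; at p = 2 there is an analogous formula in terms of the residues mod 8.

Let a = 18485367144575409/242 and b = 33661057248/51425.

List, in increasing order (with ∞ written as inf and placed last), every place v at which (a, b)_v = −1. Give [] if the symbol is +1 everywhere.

[13, 19, 29, 37]

Mod squares: a ≡ 2, b ≡ 9011054. Check v ∈ {∞, 2, 3, 5, 7, 11, 13, 17, 19, 29, 37}.
v=5: a=5^0·(≡2), b=5^-2·(≡4) mod 5; (2|5)=-1, (4|5)=+1; (−1)^{0·-2·2}·(-1)^-2·(+1)^0 = +1.
v=13: a=13^2·(≡8), b=13^1·(≡2) mod 13; (8|13)=-1, (2|13)=-1; (−1)^{2·1·6}·(-1)^1·(-1)^2 = -1.
v=3: a=3^6·(≡2), b=3^4·(≡2) mod 3; (2|3)=-1, (2|3)=-1; (−1)^{6·4·1}·(-1)^4·(-1)^6 = +1.
v=29: a=29^2·(≡2), b=29^1·(≡23) mod 29; (2|29)=-1, (23|29)=+1; (−1)^{2·1·14}·(-1)^1·(+1)^2 = -1.
v=11: a=11^-2·(≡6), b=11^-2·(≡7) mod 11; (6|11)=-1, (7|11)=-1; (−1)^{-2·-2·5}·(-1)^-2·(-1)^-2 = +1.
v=2: v_2(a)=-1, v_2(b)=5; units ≡ 1, 7 (mod 8); ε·ε+αω+βω = 0·1+-1·0+5·0 ≡ 0  ⇒  (a,b)_2 = +1.
v=19: a=19^4·(≡14), b=19^1·(≡5) mod 19; (14|19)=-1, (5|19)=+1; (−1)^{4·1·9}·(-1)^1·(+1)^4 = -1.
v=∞: 2 > 0 and 9011054 > 0  ⇒  (a,b)_∞ = +1.
v=7: a=7^0·(≡2), b=7^2·(≡5) mod 7; (2|7)=+1, (5|7)=-1; (−1)^{0·2·3}·(+1)^2·(-1)^0 = +1.
v=37: a=37^2·(≡13), b=37^1·(≡35) mod 37; (13|37)=-1, (35|37)=-1; (−1)^{2·1·18}·(-1)^1·(-1)^2 = -1.
v=17: a=17^0·(≡15), b=17^-1·(≡16) mod 17; (15|17)=+1, (16|17)=+1; (−1)^{0·-1·8}·(+1)^-1·(+1)^0 = +1.
|Ram(2, 9011054)| = 4, even; anisotropic at {13, 19, 29, 37}.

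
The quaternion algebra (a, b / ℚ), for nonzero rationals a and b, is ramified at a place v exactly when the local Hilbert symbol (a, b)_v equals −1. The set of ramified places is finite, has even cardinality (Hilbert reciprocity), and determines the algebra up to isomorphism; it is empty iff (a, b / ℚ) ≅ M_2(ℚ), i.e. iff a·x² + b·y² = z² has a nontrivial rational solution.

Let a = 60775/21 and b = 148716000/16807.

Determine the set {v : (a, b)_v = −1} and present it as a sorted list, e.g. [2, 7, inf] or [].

(a, b) ≡ (51051, 3570) mod (ℚ^×)²; places V = {2, 3, 5, 7, 11, 13, 17, ∞}.
(a,b)_7: α=-1, u≡5; β=-5, v≡6 (mod 7); (5|7)=-1, (6|7)=-1; sign (−1)^1·-1^-5·-1^-1 = -1.
(a,b)_13: α=1, u≡1; β=0, v≡11 (mod 13); (1|13)=+1, (11|13)=-1; sign (−1)^0·+1^0·-1^1 = -1.
(a,b)_5: α=2, u≡1; β=3, v≡4 (mod 5); (1|5)=+1, (4|5)=+1; sign (−1)^0·+1^3·+1^2 = +1.
(a,b)_17: α=1, u≡14; β=1, v≡5 (mod 17); (14|17)=-1, (5|17)=-1; sign (−1)^0·-1^1·-1^1 = +1.
(a,b)_3: α=-1, u≡1; β=7, v≡2 (mod 3); (1|3)=+1, (2|3)=-1; sign (−1)^1·+1^7·-1^-1 = +1.
(a,b)_2: α=0, β=5; u≡3, v≡1 (mod 8); ε(u)ε(v)=1·0, αω(v)=0·0, βω(u)=5·1; sum ≡ 1  ⇒  -1.
(a,b)_∞: sgn(51051)=+, sgn(3570)=+, so +1.
(a,b)_11: α=1, u≡8; β=0, v≡7 (mod 11); (8|11)=-1, (7|11)=-1; sign (−1)^0·-1^0·-1^1 = -1.
Ram(51051, 3570) = {2, 7, 11, 13}; no ℚ_2-point on the conic.

[2, 7, 11, 13]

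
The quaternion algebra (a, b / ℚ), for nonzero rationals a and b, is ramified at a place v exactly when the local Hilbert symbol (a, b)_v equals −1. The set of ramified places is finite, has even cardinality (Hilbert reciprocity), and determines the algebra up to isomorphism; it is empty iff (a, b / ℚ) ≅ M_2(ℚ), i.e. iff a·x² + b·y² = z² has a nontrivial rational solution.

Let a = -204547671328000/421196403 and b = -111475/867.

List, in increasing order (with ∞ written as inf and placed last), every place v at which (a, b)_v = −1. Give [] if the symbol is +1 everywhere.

[3, 5, 11, inf]

Mod squares: a ≡ -15015, b ≡ -273. Check v ∈ {∞, 2, 3, 5, 7, 11, 13, 17, 19, 41}.
v=3: a=3^-1·(≡2), b=3^-1·(≡2) mod 3; (2|3)=-1, (2|3)=-1; (−1)^{-1·-1·1}·(-1)^-1·(-1)^-1 = -1.
v=2: v_2(a)=8, v_2(b)=0; units ≡ 1, 7 (mod 8); ε·ε+αω+βω = 0·1+8·0+0·0 ≡ 0  ⇒  (a,b)_2 = +1.
v=41: a=41^-2·(≡21), b=41^0·(≡28) mod 41; (21|41)=+1, (28|41)=-1; (−1)^{-2·0·20}·(+1)^0·(-1)^-2 = +1.
v=11: a=11^1·(≡6), b=11^0·(≡6) mod 11; (6|11)=-1, (6|11)=-1; (−1)^{1·0·5}·(-1)^0·(-1)^1 = -1.
v=17: a=17^-4·(≡13), b=17^-2·(≡15) mod 17; (13|17)=+1, (15|17)=+1; (−1)^{-4·-2·8}·(+1)^-2·(+1)^-4 = +1.
v=19: a=19^4·(≡8), b=19^0·(≡3) mod 19; (8|19)=-1, (3|19)=-1; (−1)^{4·0·9}·(-1)^0·(-1)^4 = +1.
v=5: a=5^3·(≡2), b=5^2·(≡3) mod 5; (2|5)=-1, (3|5)=-1; (−1)^{3·2·2}·(-1)^2·(-1)^3 = -1.
v=13: a=13^1·(≡8), b=13^1·(≡2) mod 13; (8|13)=-1, (2|13)=-1; (−1)^{1·1·6}·(-1)^1·(-1)^1 = +1.
v=∞: -15015 < 0 and -273 < 0  ⇒  (a,b)_∞ = -1.
v=7: a=7^3·(≡2), b=7^3·(≡3) mod 7; (2|7)=+1, (3|7)=-1; (−1)^{3·3·3}·(+1)^3·(-1)^3 = +1.
|Ram(-15015, -273)| = 4, even; anisotropic at {3, 5, 11, ∞}.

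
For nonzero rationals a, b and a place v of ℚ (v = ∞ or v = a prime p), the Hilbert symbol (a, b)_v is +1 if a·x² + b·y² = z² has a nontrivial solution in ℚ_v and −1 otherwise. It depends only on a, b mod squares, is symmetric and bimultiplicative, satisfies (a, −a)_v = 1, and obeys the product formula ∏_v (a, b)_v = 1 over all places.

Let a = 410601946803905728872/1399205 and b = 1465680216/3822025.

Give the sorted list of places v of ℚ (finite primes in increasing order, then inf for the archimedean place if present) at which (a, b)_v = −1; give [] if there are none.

Mod squares: a ≡ 4290, b ≡ 6006. Check v ∈ {∞, 2, 3, 5, 7, 11, 13, 17, 19, 23}.
v=17: a=17^2·(≡5), b=17^-2·(≡12) mod 17; (5|17)=-1, (12|17)=-1; (−1)^{2·-2·8}·(-1)^-2·(-1)^2 = +1.
v=3: a=3^7·(≡2), b=3^1·(≡1) mod 3; (2|3)=-1, (1|3)=+1; (−1)^{7·1·1}·(-1)^1·(+1)^7 = +1.
v=7: a=7^6·(≡6), b=7^1·(≡2) mod 7; (6|7)=-1, (2|7)=+1; (−1)^{6·1·3}·(-1)^1·(+1)^6 = -1.
v=19: a=19^0·(≡15), b=19^2·(≡15) mod 19; (15|19)=-1, (15|19)=-1; (−1)^{0·2·9}·(-1)^2·(-1)^0 = +1.
v=5: a=5^-1·(≡2), b=5^-2·(≡1) mod 5; (2|5)=-1, (1|5)=+1; (−1)^{-1·-2·2}·(-1)^-2·(+1)^-1 = +1.
v=13: a=13^7·(≡7), b=13^3·(≡6) mod 13; (7|13)=-1, (6|13)=-1; (−1)^{7·3·6}·(-1)^3·(-1)^7 = +1.
v=2: v_2(a)=3, v_2(b)=3; units ≡ 1, 3 (mod 8); ε·ε+αω+βω = 0·1+3·1+3·0 ≡ 1  ⇒  (a,b)_2 = -1.
v=∞: 4290 > 0 and 6006 > 0  ⇒  (a,b)_∞ = +1.
v=11: a=11^1·(≡4), b=11^1·(≡2) mod 11; (4|11)=+1, (2|11)=-1; (−1)^{1·1·5}·(+1)^1·(-1)^1 = +1.
v=23: a=23^-4·(≡1), b=23^-2·(≡6) mod 23; (1|23)=+1, (6|23)=+1; (−1)^{-4·-2·11}·(+1)^-2·(+1)^-4 = +1.
(4290, 6006 / ℚ) ramifies at {2, 7}: a division algebra.

[2, 7]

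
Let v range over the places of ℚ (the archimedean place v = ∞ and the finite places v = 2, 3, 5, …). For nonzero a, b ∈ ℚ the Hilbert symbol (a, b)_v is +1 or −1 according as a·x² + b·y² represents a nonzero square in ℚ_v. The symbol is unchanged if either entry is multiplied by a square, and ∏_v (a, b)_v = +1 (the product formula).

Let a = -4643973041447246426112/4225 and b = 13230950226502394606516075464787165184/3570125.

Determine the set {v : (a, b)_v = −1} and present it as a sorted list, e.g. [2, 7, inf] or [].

Mod squares: a ≡ -1910127, b ≡ 3852155. Check v ∈ {∞, 2, 3, 5, 11, 13, 19, 23, 31, 41, 43, 47}.
v=2: v_2(a)=12, v_2(b)=16; units ≡ 1, 3 (mod 8); ε·ε+αω+βω = 0·1+12·1+16·0 ≡ 0  ⇒  (a,b)_2 = +1.
v=∞: -1910127 < 0 and 3852155 > 0  ⇒  (a,b)_∞ = +1.
v=5: a=5^-2·(≡2), b=5^-3·(≡4) mod 5; (2|5)=-1, (4|5)=+1; (−1)^{-2·-3·2}·(-1)^-3·(+1)^-2 = -1.
v=23: a=23^3·(≡6), b=23^5·(≡17) mod 23; (6|23)=+1, (17|23)=-1; (−1)^{3·5·11}·(+1)^5·(-1)^3 = +1.
v=19: a=19^3·(≡14), b=19^5·(≡12) mod 19; (14|19)=-1, (12|19)=-1; (−1)^{3·5·9}·(-1)^5·(-1)^3 = -1.
v=47: a=47^1·(≡36), b=47^2·(≡20) mod 47; (36|47)=+1, (20|47)=-1; (−1)^{1·2·23}·(+1)^2·(-1)^1 = -1.
v=3: a=3^1·(≡2), b=3^2·(≡2) mod 3; (2|3)=-1, (2|3)=-1; (−1)^{1·2·1}·(-1)^2·(-1)^1 = -1.
v=43: a=43^2·(≡26), b=43^3·(≡11) mod 43; (26|43)=-1, (11|43)=+1; (−1)^{2·3·21}·(-1)^3·(+1)^2 = -1.
v=11: a=11^0·(≡5), b=11^2·(≡8) mod 11; (5|11)=+1, (8|11)=-1; (−1)^{0·2·5}·(+1)^2·(-1)^0 = +1.
v=41: a=41^2·(≡26), b=41^3·(≡30) mod 41; (26|41)=-1, (30|41)=-1; (−1)^{2·3·20}·(-1)^3·(-1)^2 = -1.
v=13: a=13^-2·(≡11), b=13^-4·(≡7) mod 13; (11|13)=-1, (7|13)=-1; (−1)^{-2·-4·6}·(-1)^-4·(-1)^-2 = +1.
v=31: a=31^1·(≡22), b=31^2·(≡2) mod 31; (22|31)=-1, (2|31)=+1; (−1)^{1·2·15}·(-1)^2·(+1)^1 = +1.
(-1910127, 3852155 / ℚ) ramifies at {3, 5, 19, 41, 43, 47}: a division algebra.

[3, 5, 19, 41, 43, 47]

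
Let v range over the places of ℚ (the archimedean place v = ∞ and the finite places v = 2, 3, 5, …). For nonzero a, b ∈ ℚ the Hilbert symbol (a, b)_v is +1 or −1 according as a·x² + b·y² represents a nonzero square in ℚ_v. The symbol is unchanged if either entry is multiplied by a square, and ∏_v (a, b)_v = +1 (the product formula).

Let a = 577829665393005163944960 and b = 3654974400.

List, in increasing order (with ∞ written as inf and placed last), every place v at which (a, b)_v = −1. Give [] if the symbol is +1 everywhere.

(a, b) ≡ (148335, 18879) mod (ℚ^×)²; places V = {2, 3, 5, 7, 11, 29, 31, ∞}.
(a,b)_5: α=1, u≡2; β=2, v≡1 (mod 5); (2|5)=-1, (1|5)=+1; sign (−1)^0·-1^2·+1^1 = +1.
(a,b)_29: α=3, u≡3; β=1, v≡6 (mod 29); (3|29)=-1, (6|29)=+1; sign (−1)^0·-1^1·+1^3 = -1.
(a,b)_11: α=5, u≡6; β=2, v≡4 (mod 11); (6|11)=-1, (4|11)=+1; sign (−1)^0·-1^2·+1^5 = +1.
(a,b)_∞: sgn(148335)=+, sgn(18879)=+, so +1.
(a,b)_3: α=9, u≡2; β=1, v≡2 (mod 3); (2|3)=-1, (2|3)=-1; sign (−1)^1·-1^1·-1^9 = -1.
(a,b)_7: α=2, u≡6; β=1, v≡2 (mod 7); (6|7)=-1, (2|7)=+1; sign (−1)^0·-1^1·+1^2 = -1.
(a,b)_2: α=10, β=6; u≡7, v≡7 (mod 8); ε(u)ε(v)=1·1, αω(v)=10·0, βω(u)=6·0; sum ≡ 1  ⇒  -1.
(a,b)_31: α=3, u≡22; β=1, v≡7 (mod 31); (22|31)=-1, (7|31)=+1; sign (−1)^1·-1^1·+1^3 = +1.
|Ram(148335, 18879)| = 4, even; anisotropic at {2, 3, 7, 29}.

[2, 3, 7, 29]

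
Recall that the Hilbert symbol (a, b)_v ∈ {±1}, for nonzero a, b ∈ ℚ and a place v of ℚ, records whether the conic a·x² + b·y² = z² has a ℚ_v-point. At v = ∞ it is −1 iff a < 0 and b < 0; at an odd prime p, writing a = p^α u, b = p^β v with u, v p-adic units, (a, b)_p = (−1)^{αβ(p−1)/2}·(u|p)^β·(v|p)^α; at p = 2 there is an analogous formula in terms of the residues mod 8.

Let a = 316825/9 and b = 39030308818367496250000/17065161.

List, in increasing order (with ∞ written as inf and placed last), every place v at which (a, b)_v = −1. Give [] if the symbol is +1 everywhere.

Mod squares: a ≡ 12673, b ≡ 2185. Check v ∈ {∞, 2, 3, 5, 17, 19, 23, 29}.
v=2: v_2(a)=0, v_2(b)=4; units ≡ 1, 1 (mod 8); ε·ε+αω+βω = 0·0+0·0+4·0 ≡ 0  ⇒  (a,b)_2 = +1.
v=29: a=29^1·(≡12), b=29^4·(≡11) mod 29; (12|29)=-1, (11|29)=-1; (−1)^{1·4·14}·(-1)^4·(-1)^1 = -1.
v=19: a=19^1·(≡14), b=19^3·(≡9) mod 19; (14|19)=-1, (9|19)=+1; (−1)^{1·3·9}·(-1)^3·(+1)^1 = +1.
v=3: a=3^-2·(≡1), b=3^-10·(≡1) mod 3; (1|3)=+1, (1|3)=+1; (−1)^{-2·-10·1}·(+1)^-10·(+1)^-2 = +1.
v=17: a=17^0·(≡9), b=17^-2·(≡8) mod 17; (9|17)=+1, (8|17)=+1; (−1)^{0·-2·8}·(+1)^-2·(+1)^0 = +1.
v=23: a=23^1·(≡10), b=23^5·(≡2) mod 23; (10|23)=-1, (2|23)=+1; (−1)^{1·5·11}·(-1)^5·(+1)^1 = +1.
v=5: a=5^2·(≡2), b=5^7·(≡2) mod 5; (2|5)=-1, (2|5)=-1; (−1)^{2·7·2}·(-1)^7·(-1)^2 = -1.
v=∞: 12673 > 0 and 2185 > 0  ⇒  (a,b)_∞ = +1.
|Ram(12673, 2185)| = 2, even; anisotropic at {5, 29}.

[5, 29]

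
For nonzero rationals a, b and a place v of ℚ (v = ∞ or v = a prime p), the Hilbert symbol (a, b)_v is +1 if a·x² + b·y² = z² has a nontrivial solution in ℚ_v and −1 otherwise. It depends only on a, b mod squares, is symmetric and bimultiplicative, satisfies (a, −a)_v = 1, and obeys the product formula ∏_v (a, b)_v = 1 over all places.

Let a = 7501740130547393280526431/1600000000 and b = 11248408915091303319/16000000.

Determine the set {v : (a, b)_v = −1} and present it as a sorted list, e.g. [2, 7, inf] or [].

Mod squares: a ≡ 3413039, b ≡ 1479. Check v ∈ {∞, 2, 3, 5, 7, 13, 17, 19, 23, 29, 43}.
v=29: a=29^1·(≡16), b=29^1·(≡20) mod 29; (16|29)=+1, (20|29)=+1; (−1)^{1·1·14}·(+1)^1·(+1)^1 = +1.
v=23: a=23^3·(≡17), b=23^2·(≡21) mod 23; (17|23)=-1, (21|23)=-1; (−1)^{3·2·11}·(-1)^2·(-1)^3 = -1.
v=19: a=19^2·(≡10), b=19^2·(≡4) mod 19; (10|19)=-1, (4|19)=+1; (−1)^{2·2·9}·(-1)^2·(+1)^2 = +1.
v=43: a=43^3·(≡41), b=43^2·(≡15) mod 43; (41|43)=+1, (15|43)=+1; (−1)^{3·2·21}·(+1)^2·(+1)^3 = +1.
v=7: a=7^3·(≡3), b=7^2·(≡1) mod 7; (3|7)=-1, (1|7)=+1; (−1)^{3·2·3}·(-1)^2·(+1)^3 = +1.
v=2: v_2(a)=-12, v_2(b)=-10; units ≡ 7, 7 (mod 8); ε·ε+αω+βω = 1·1+-12·0+-10·0 ≡ 1  ⇒  (a,b)_2 = -1.
v=17: a=17^5·(≡11), b=17^3·(≡9) mod 17; (11|17)=-1, (9|17)=+1; (−1)^{5·3·8}·(-1)^3·(+1)^5 = -1.
v=3: a=3^2·(≡2), b=3^3·(≡1) mod 3; (2|3)=-1, (1|3)=+1; (−1)^{2·3·1}·(-1)^3·(+1)^2 = -1.
v=5: a=5^-8·(≡1), b=5^-6·(≡1) mod 5; (1|5)=+1, (1|5)=+1; (−1)^{-8·-6·2}·(+1)^-6·(+1)^-8 = +1.
v=13: a=13^2·(≡6), b=13^2·(≡4) mod 13; (6|13)=-1, (4|13)=+1; (−1)^{2·2·6}·(-1)^2·(+1)^2 = +1.
v=∞: 3413039 > 0 and 1479 > 0  ⇒  (a,b)_∞ = +1.
Ram(3413039, 1479) = {2, 3, 17, 23}; no ℚ_2-point on the conic.

[2, 3, 17, 23]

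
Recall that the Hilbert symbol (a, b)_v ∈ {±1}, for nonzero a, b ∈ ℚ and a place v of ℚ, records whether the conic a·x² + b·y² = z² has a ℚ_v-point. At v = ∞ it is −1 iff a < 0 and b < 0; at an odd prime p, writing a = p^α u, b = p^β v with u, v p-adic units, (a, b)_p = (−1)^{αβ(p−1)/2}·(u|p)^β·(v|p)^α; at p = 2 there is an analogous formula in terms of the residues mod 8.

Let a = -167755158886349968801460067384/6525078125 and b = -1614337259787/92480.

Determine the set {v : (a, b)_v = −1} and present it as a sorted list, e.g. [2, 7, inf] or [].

(a, b) ≡ (-4994737670, -235135) mod (ℚ^×)²; places V = {2, 3, 5, 7, 13, 17, 19, 31, 37, 41, 43, ∞}.
(a,b)_43: α=1, u≡12; β=0, v≡39 (mod 43); (12|43)=-1, (39|43)=-1; sign (−1)^0·-1^0·-1^1 = -1.
(a,b)_41: α=3, u≡39; β=1, v≡40 (mod 41); (39|41)=+1, (40|41)=+1; sign (−1)^0·+1^1·+1^3 = +1.
(a,b)_3: α=18, u≡1; β=6, v≡2 (mod 3); (1|3)=+1, (2|3)=-1; sign (−1)^0·+1^6·-1^18 = +1.
(a,b)_5: α=-7, u≡1; β=-1, v≡3 (mod 5); (1|5)=+1, (3|5)=-1; sign (−1)^0·+1^-1·-1^-7 = -1.
(a,b)_2: α=3, β=-6; u≡5, v≡1 (mod 8); ε(u)ε(v)=0·0, αω(v)=3·0, βω(u)=-6·1; sum ≡ 0  ⇒  +1.
(a,b)_17: α=-4, u≡8; β=-2, v≡9 (mod 17); (8|17)=+1, (9|17)=+1; sign (−1)^0·+1^-2·+1^-4 = +1.
(a,b)_31: α=3, u≡2; β=3, v≡7 (mod 31); (2|31)=+1, (7|31)=+1; sign (−1)^1·+1^3·+1^3 = -1.
(a,b)_37: α=3, u≡4; β=1, v≡34 (mod 37); (4|37)=+1, (34|37)=+1; sign (−1)^0·+1^1·+1^3 = +1.
(a,b)_7: α=2, u≡2; β=2, v≡4 (mod 7); (2|7)=+1, (4|7)=+1; sign (−1)^0·+1^2·+1^2 = +1.
(a,b)_19: α=1, u≡16; β=0, v≡5 (mod 19); (16|19)=+1, (5|19)=+1; sign (−1)^0·+1^0·+1^1 = +1.
(a,b)_13: α=1, u≡12; β=0, v≡9 (mod 13); (12|13)=+1, (9|13)=+1; sign (−1)^0·+1^0·+1^1 = +1.
(a,b)_∞: sgn(-4994737670)=−, sgn(-235135)=−, so -1.
(-4994737670, -235135 / ℚ) ramifies at {5, 31, 43, ∞}: a division algebra.

[5, 31, 43, inf]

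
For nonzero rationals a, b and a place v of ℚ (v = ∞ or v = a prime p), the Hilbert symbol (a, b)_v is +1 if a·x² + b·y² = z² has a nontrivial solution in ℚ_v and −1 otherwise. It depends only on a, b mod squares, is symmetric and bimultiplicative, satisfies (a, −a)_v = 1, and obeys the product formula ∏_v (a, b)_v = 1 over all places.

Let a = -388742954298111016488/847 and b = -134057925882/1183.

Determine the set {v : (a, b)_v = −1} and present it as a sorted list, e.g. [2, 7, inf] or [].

(a, b) ≡ (-22134, -8806) mod (ℚ^×)²; places V = {2, 3, 7, 11, 13, 17, 31, 37, ∞}.
(a,b)_3: α=11, u≡2; β=4, v≡2 (mod 3); (2|3)=-1, (2|3)=-1; sign (−1)^0·-1^4·-1^11 = -1.
(a,b)_∞: sgn(-22134)=−, sgn(-8806)=−, so -1.
(a,b)_11: α=-2, u≡4; β=0, v≡9 (mod 11); (4|11)=+1, (9|11)=+1; sign (−1)^0·+1^0·+1^-2 = +1.
(a,b)_37: α=4, u≡13; β=3, v≡21 (mod 37); (13|37)=-1, (21|37)=+1; sign (−1)^0·-1^3·+1^4 = -1.
(a,b)_13: α=0, u≡6; β=-2, v≡6 (mod 13); (6|13)=-1, (6|13)=-1; sign (−1)^0·-1^-2·-1^0 = +1.
(a,b)_17: α=3, u≡10; β=1, v≡4 (mod 17); (10|17)=-1, (4|17)=+1; sign (−1)^0·-1^1·+1^3 = -1.
(a,b)_2: α=3, β=1; u≡5, v≡5 (mod 8); ε(u)ε(v)=0·0, αω(v)=3·1, βω(u)=1·1; sum ≡ 0  ⇒  +1.
(a,b)_7: α=-1, u≡2; β=-1, v≡1 (mod 7); (2|7)=+1, (1|7)=+1; sign (−1)^1·+1^-1·+1^-1 = -1.
(a,b)_31: α=3, u≡6; β=2, v≡30 (mod 31); (6|31)=-1, (30|31)=-1; sign (−1)^0·-1^2·-1^3 = -1.
Ram(-22134, -8806) = {3, 7, 17, 31, 37, ∞}; no ℚ_3-point on the conic.

[3, 7, 17, 31, 37, inf]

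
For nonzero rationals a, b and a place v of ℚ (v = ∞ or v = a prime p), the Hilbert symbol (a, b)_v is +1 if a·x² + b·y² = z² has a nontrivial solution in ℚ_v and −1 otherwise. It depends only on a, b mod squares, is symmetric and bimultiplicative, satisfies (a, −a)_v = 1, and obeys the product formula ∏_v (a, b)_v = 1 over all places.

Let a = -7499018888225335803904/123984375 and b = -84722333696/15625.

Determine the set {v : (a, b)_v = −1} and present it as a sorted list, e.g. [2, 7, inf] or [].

Mod squares: a ≡ -4290, b ≡ -14. Check v ∈ {∞, 2, 3, 5, 7, 11, 13, 17, 23}.
v=11: a=11^7·(≡6), b=11^2·(≡6) mod 11; (6|11)=-1, (6|11)=-1; (−1)^{7·2·5}·(-1)^2·(-1)^7 = -1.
v=3: a=3^-1·(≡1), b=3^0·(≡1) mod 3; (1|3)=+1, (1|3)=+1; (−1)^{-1·0·1}·(+1)^0·(+1)^-1 = +1.
v=17: a=17^4·(≡14), b=17^2·(≡5) mod 17; (14|17)=-1, (5|17)=-1; (−1)^{4·2·8}·(-1)^2·(-1)^4 = +1.
v=23: a=23^-2·(≡11), b=23^0·(≡6) mod 23; (11|23)=-1, (6|23)=+1; (−1)^{-2·0·11}·(-1)^0·(+1)^-2 = +1.
v=5: a=5^-7·(≡3), b=5^-6·(≡4) mod 5; (3|5)=-1, (4|5)=+1; (−1)^{-7·-6·2}·(-1)^-6·(+1)^-7 = +1.
v=2: v_2(a)=21, v_2(b)=11; units ≡ 7, 1 (mod 8); ε·ε+αω+βω = 1·0+21·0+11·0 ≡ 0  ⇒  (a,b)_2 = +1.
v=∞: -4290 < 0 and -14 < 0  ⇒  (a,b)_∞ = -1.
v=7: a=7^0·(≡4), b=7^1·(≡5) mod 7; (4|7)=+1, (5|7)=-1; (−1)^{0·1·3}·(+1)^1·(-1)^0 = +1.
v=13: a=13^3·(≡5), b=13^2·(≡3) mod 13; (5|13)=-1, (3|13)=+1; (−1)^{3·2·6}·(-1)^2·(+1)^3 = +1.
|Ram(-4290, -14)| = 2, even; anisotropic at {11, ∞}.

[11, inf]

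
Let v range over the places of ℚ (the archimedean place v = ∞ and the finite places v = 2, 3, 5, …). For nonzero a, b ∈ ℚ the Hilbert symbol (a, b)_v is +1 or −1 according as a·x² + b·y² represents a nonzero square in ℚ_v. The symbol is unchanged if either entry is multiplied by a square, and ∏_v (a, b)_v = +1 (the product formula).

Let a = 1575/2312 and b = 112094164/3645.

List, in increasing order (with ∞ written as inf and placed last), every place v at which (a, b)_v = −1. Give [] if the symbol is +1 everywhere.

Mod squares: a ≡ 14, b ≡ 2859545. Check v ∈ {∞, 2, 3, 5, 7, 13, 17, 29, 37, 41}.
v=3: a=3^2·(≡2), b=3^-6·(≡2) mod 3; (2|3)=-1, (2|3)=-1; (−1)^{2·-6·1}·(-1)^-6·(-1)^2 = +1.
v=2: v_2(a)=-3, v_2(b)=2; units ≡ 7, 1 (mod 8); ε·ε+αω+βω = 1·0+-3·0+2·0 ≡ 0  ⇒  (a,b)_2 = +1.
v=5: a=5^2·(≡4), b=5^-1·(≡1) mod 5; (4|5)=+1, (1|5)=+1; (−1)^{2·-1·2}·(+1)^-1·(+1)^2 = +1.
v=41: a=41^0·(≡19), b=41^1·(≡10) mod 41; (19|41)=-1, (10|41)=+1; (−1)^{0·1·20}·(-1)^1·(+1)^0 = -1.
v=∞: 14 > 0 and 2859545 > 0  ⇒  (a,b)_∞ = +1.
v=7: a=7^1·(≡4), b=7^2·(≡3) mod 7; (4|7)=+1, (3|7)=-1; (−1)^{1·2·3}·(+1)^2·(-1)^1 = -1.
v=13: a=13^0·(≡12), b=13^1·(≡8) mod 13; (12|13)=+1, (8|13)=-1; (−1)^{0·1·6}·(+1)^1·(-1)^0 = +1.
v=17: a=17^-2·(≡12), b=17^0·(≡13) mod 17; (12|17)=-1, (13|17)=+1; (−1)^{-2·0·8}·(-1)^0·(+1)^-2 = +1.
v=29: a=29^0·(≡17), b=29^1·(≡4) mod 29; (17|29)=-1, (4|29)=+1; (−1)^{0·1·14}·(-1)^1·(+1)^0 = -1.
v=37: a=37^0·(≡32), b=37^1·(≡24) mod 37; (32|37)=-1, (24|37)=-1; (−1)^{0·1·18}·(-1)^1·(-1)^0 = -1.
|Ram(14, 2859545)| = 4, even; anisotropic at {7, 29, 37, 41}.

[7, 29, 37, 41]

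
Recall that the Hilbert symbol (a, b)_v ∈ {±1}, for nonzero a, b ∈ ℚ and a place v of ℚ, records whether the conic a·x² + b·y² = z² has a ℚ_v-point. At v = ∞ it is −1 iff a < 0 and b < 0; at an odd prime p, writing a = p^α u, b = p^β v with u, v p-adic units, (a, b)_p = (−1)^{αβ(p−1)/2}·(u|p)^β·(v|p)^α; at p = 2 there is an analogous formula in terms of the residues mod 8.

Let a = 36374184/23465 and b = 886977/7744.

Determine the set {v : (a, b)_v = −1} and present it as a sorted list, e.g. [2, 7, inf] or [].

(a, b) ≡ (10010, 273) mod (ℚ^×)²; places V = {2, 3, 5, 7, 11, 13, 19, ∞}.
(a,b)_3: α=10, u≡2; β=3, v≡1 (mod 3); (2|3)=-1, (1|3)=+1; sign (−1)^0·-1^3·+1^10 = -1.
(a,b)_∞: sgn(10010)=+, sgn(273)=+, so +1.
(a,b)_2: α=3, β=-6; u≡5, v≡1 (mod 8); ε(u)ε(v)=0·0, αω(v)=3·0, βω(u)=-6·1; sum ≡ 0  ⇒  +1.
(a,b)_5: α=-1, u≡3; β=0, v≡3 (mod 5); (3|5)=-1, (3|5)=-1; sign (−1)^0·-1^0·-1^-1 = -1.
(a,b)_7: α=1, u≡2; β=1, v≡2 (mod 7); (2|7)=+1, (2|7)=+1; sign (−1)^1·+1^1·+1^1 = -1.
(a,b)_11: α=1, u≡6; β=-2, v≡4 (mod 11); (6|11)=-1, (4|11)=+1; sign (−1)^0·-1^-2·+1^1 = +1.
(a,b)_19: α=-2, u≡16; β=2, v≡4 (mod 19); (16|19)=+1, (4|19)=+1; sign (−1)^0·+1^2·+1^-2 = +1.
(a,b)_13: α=-1, u≡12; β=1, v≡2 (mod 13); (12|13)=+1, (2|13)=-1; sign (−1)^0·+1^1·-1^-1 = -1.
|Ram(10010, 273)| = 4, even; anisotropic at {3, 5, 7, 13}.

[3, 5, 7, 13]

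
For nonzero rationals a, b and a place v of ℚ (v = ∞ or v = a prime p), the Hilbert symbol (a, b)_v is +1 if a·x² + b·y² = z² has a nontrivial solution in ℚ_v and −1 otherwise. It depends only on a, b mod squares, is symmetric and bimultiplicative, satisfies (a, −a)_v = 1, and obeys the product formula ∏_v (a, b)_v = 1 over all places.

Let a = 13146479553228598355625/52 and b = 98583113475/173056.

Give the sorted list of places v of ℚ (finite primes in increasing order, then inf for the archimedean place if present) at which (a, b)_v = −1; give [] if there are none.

Mod squares: a ≡ 7040397, b ≡ 8211. Check v ∈ {∞, 2, 3, 5, 7, 11, 13, 17, 23, 37, 41}.
v=7: a=7^3·(≡1), b=7^3·(≡1) mod 7; (1|7)=+1, (1|7)=+1; (−1)^{3·3·3}·(+1)^3·(+1)^3 = -1.
v=23: a=23^4·(≡7), b=23^1·(≡8) mod 23; (7|23)=-1, (8|23)=+1; (−1)^{4·1·11}·(-1)^1·(+1)^4 = -1.
v=17: a=17^3·(≡1), b=17^1·(≡14) mod 17; (1|17)=+1, (14|17)=-1; (−1)^{3·1·8}·(+1)^1·(-1)^3 = -1.
v=2: v_2(a)=-2, v_2(b)=-10; units ≡ 5, 3 (mod 8); ε·ε+αω+βω = 0·1+-2·1+-10·1 ≡ 0  ⇒  (a,b)_2 = +1.
v=11: a=11^2·(≡9), b=11^2·(≡9) mod 11; (9|11)=+1, (9|11)=+1; (−1)^{2·2·5}·(+1)^2·(+1)^2 = +1.
v=∞: 7040397 > 0 and 8211 > 0  ⇒  (a,b)_∞ = +1.
v=13: a=13^-1·(≡7), b=13^-2·(≡8) mod 13; (7|13)=-1, (8|13)=-1; (−1)^{-1·-2·6}·(-1)^-2·(-1)^-1 = -1.
v=41: a=41^1·(≡8), b=41^0·(≡22) mod 41; (8|41)=+1, (22|41)=-1; (−1)^{1·0·20}·(+1)^0·(-1)^1 = -1.
v=3: a=3^5·(≡1), b=3^5·(≡1) mod 3; (1|3)=+1, (1|3)=+1; (−1)^{5·5·1}·(+1)^5·(+1)^5 = -1.
v=5: a=5^4·(≡2), b=5^2·(≡4) mod 5; (2|5)=-1, (4|5)=+1; (−1)^{4·2·2}·(-1)^2·(+1)^4 = +1.
v=37: a=37^1·(≡9), b=37^0·(≡28) mod 37; (9|37)=+1, (28|37)=+1; (−1)^{1·0·18}·(+1)^0·(+1)^1 = +1.
Ram(7040397, 8211) = {3, 7, 13, 17, 23, 41}; no ℚ_3-point on the conic.

[3, 7, 13, 17, 23, 41]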